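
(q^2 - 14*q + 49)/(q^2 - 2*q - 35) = (q - 7)/(q + 5)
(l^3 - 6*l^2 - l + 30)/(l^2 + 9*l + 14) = (l^2 - 8*l + 15)/(l + 7)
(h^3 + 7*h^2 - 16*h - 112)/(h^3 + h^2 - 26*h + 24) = (h^2 + 11*h + 28)/(h^2 + 5*h - 6)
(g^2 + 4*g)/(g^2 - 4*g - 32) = g/(g - 8)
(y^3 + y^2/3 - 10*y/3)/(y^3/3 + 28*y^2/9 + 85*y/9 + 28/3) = 3*y*(3*y^2 + y - 10)/(3*y^3 + 28*y^2 + 85*y + 84)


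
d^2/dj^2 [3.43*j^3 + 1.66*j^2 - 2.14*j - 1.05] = 20.58*j + 3.32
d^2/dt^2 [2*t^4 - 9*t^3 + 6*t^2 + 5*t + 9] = 24*t^2 - 54*t + 12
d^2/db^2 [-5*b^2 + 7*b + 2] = -10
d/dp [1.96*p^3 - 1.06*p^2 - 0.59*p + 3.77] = 5.88*p^2 - 2.12*p - 0.59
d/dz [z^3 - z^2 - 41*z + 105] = 3*z^2 - 2*z - 41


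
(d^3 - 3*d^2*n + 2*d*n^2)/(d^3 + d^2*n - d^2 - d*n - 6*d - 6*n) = d*(-d^2 + 3*d*n - 2*n^2)/(-d^3 - d^2*n + d^2 + d*n + 6*d + 6*n)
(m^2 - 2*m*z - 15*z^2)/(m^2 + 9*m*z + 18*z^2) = (m - 5*z)/(m + 6*z)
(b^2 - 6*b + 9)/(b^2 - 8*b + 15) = (b - 3)/(b - 5)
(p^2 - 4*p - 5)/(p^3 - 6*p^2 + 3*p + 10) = 1/(p - 2)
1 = 1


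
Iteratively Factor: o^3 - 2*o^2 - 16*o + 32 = (o - 4)*(o^2 + 2*o - 8) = (o - 4)*(o - 2)*(o + 4)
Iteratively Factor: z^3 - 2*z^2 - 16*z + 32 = (z + 4)*(z^2 - 6*z + 8) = (z - 4)*(z + 4)*(z - 2)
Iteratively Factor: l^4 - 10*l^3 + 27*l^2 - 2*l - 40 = (l - 5)*(l^3 - 5*l^2 + 2*l + 8) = (l - 5)*(l + 1)*(l^2 - 6*l + 8) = (l - 5)*(l - 4)*(l + 1)*(l - 2)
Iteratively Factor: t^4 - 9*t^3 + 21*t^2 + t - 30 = (t - 5)*(t^3 - 4*t^2 + t + 6) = (t - 5)*(t - 2)*(t^2 - 2*t - 3) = (t - 5)*(t - 3)*(t - 2)*(t + 1)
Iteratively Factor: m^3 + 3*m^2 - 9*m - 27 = (m - 3)*(m^2 + 6*m + 9) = (m - 3)*(m + 3)*(m + 3)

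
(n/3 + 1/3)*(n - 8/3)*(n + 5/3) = n^3/3 - 49*n/27 - 40/27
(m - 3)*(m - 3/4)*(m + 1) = m^3 - 11*m^2/4 - 3*m/2 + 9/4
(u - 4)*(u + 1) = u^2 - 3*u - 4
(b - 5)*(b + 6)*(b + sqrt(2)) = b^3 + b^2 + sqrt(2)*b^2 - 30*b + sqrt(2)*b - 30*sqrt(2)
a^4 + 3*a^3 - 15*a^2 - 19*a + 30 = (a - 3)*(a - 1)*(a + 2)*(a + 5)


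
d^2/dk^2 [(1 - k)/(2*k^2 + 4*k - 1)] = 4*(-8*(k - 1)*(k + 1)^2 + (3*k + 1)*(2*k^2 + 4*k - 1))/(2*k^2 + 4*k - 1)^3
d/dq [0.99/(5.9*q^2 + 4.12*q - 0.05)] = (-11.682*q - 4.0788)/(5.9*q^2 + 4.12*q - 0.05)^2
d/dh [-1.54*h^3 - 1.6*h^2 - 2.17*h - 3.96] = -4.62*h^2 - 3.2*h - 2.17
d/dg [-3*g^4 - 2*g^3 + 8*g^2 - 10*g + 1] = -12*g^3 - 6*g^2 + 16*g - 10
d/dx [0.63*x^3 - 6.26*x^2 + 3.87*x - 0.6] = 1.89*x^2 - 12.52*x + 3.87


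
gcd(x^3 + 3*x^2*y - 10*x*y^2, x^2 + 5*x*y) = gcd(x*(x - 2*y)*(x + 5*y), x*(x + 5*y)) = x^2 + 5*x*y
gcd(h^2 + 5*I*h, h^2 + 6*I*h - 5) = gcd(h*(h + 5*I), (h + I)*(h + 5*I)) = h + 5*I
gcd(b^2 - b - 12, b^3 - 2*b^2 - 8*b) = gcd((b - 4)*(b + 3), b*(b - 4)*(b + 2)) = b - 4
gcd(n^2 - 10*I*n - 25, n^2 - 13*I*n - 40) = n - 5*I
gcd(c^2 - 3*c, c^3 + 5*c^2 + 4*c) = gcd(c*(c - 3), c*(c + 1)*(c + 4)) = c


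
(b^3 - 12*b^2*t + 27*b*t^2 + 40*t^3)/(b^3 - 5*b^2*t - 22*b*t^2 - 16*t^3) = (b - 5*t)/(b + 2*t)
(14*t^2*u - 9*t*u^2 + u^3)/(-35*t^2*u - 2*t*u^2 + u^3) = (-2*t + u)/(5*t + u)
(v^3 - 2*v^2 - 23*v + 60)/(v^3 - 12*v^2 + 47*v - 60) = (v + 5)/(v - 5)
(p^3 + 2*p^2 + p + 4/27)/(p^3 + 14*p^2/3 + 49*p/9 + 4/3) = (p + 1/3)/(p + 3)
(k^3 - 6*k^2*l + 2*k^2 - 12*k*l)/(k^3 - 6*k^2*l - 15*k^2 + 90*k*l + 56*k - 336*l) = k*(k + 2)/(k^2 - 15*k + 56)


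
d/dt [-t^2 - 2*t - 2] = -2*t - 2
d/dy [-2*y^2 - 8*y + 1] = -4*y - 8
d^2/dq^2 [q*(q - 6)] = 2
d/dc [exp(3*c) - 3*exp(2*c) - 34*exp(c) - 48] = (3*exp(2*c) - 6*exp(c) - 34)*exp(c)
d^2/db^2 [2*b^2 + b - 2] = 4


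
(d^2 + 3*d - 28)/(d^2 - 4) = (d^2 + 3*d - 28)/(d^2 - 4)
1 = 1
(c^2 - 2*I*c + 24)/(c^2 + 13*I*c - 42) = (c^2 - 2*I*c + 24)/(c^2 + 13*I*c - 42)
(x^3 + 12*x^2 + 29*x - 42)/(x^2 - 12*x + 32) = (x^3 + 12*x^2 + 29*x - 42)/(x^2 - 12*x + 32)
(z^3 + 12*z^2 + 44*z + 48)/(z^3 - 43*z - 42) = (z^2 + 6*z + 8)/(z^2 - 6*z - 7)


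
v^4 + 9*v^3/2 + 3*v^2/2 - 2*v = v*(v - 1/2)*(v + 1)*(v + 4)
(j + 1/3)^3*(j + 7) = j^4 + 8*j^3 + 22*j^2/3 + 64*j/27 + 7/27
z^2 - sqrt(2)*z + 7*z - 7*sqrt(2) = (z + 7)*(z - sqrt(2))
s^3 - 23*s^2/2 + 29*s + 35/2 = (s - 7)*(s - 5)*(s + 1/2)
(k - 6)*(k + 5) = k^2 - k - 30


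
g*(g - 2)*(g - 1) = g^3 - 3*g^2 + 2*g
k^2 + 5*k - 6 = (k - 1)*(k + 6)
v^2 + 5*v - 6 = (v - 1)*(v + 6)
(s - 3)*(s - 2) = s^2 - 5*s + 6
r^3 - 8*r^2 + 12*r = r*(r - 6)*(r - 2)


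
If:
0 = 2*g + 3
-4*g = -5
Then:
No Solution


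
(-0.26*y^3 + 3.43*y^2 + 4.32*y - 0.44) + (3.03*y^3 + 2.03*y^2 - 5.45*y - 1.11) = 2.77*y^3 + 5.46*y^2 - 1.13*y - 1.55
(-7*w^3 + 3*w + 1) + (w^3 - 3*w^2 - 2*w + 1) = -6*w^3 - 3*w^2 + w + 2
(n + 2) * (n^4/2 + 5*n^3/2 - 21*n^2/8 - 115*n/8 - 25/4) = n^5/2 + 7*n^4/2 + 19*n^3/8 - 157*n^2/8 - 35*n - 25/2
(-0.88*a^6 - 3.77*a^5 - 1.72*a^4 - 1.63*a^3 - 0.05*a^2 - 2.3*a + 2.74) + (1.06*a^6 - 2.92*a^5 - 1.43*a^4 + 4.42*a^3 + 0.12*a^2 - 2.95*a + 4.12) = 0.18*a^6 - 6.69*a^5 - 3.15*a^4 + 2.79*a^3 + 0.07*a^2 - 5.25*a + 6.86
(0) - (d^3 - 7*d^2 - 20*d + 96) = -d^3 + 7*d^2 + 20*d - 96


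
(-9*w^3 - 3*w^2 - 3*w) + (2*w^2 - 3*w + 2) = -9*w^3 - w^2 - 6*w + 2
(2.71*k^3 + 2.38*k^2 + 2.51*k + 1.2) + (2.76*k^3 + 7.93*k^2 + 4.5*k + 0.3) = 5.47*k^3 + 10.31*k^2 + 7.01*k + 1.5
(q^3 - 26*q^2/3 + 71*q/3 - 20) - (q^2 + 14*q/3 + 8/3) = q^3 - 29*q^2/3 + 19*q - 68/3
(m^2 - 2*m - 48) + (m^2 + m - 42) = 2*m^2 - m - 90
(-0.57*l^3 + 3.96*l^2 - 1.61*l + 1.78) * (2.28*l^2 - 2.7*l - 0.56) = -1.2996*l^5 + 10.5678*l^4 - 14.0436*l^3 + 6.1878*l^2 - 3.9044*l - 0.9968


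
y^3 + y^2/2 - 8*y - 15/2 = (y - 3)*(y + 1)*(y + 5/2)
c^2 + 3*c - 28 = (c - 4)*(c + 7)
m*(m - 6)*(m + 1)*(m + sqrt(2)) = m^4 - 5*m^3 + sqrt(2)*m^3 - 5*sqrt(2)*m^2 - 6*m^2 - 6*sqrt(2)*m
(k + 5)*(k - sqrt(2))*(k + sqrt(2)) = k^3 + 5*k^2 - 2*k - 10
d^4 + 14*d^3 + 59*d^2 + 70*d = d*(d + 2)*(d + 5)*(d + 7)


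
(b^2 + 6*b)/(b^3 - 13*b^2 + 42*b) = (b + 6)/(b^2 - 13*b + 42)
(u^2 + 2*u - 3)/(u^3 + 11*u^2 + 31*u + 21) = (u - 1)/(u^2 + 8*u + 7)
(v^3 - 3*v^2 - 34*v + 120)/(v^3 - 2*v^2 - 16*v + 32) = (v^2 + v - 30)/(v^2 + 2*v - 8)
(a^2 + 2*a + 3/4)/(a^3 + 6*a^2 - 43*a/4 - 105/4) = (2*a + 1)/(2*a^2 + 9*a - 35)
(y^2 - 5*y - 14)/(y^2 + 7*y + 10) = (y - 7)/(y + 5)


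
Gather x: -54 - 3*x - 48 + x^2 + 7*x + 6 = x^2 + 4*x - 96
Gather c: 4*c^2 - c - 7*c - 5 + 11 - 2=4*c^2 - 8*c + 4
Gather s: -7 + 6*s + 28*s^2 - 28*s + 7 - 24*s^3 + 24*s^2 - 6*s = -24*s^3 + 52*s^2 - 28*s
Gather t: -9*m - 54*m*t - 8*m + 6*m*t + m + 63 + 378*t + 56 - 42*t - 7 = -16*m + t*(336 - 48*m) + 112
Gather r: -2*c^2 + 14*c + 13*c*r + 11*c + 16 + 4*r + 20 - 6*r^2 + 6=-2*c^2 + 25*c - 6*r^2 + r*(13*c + 4) + 42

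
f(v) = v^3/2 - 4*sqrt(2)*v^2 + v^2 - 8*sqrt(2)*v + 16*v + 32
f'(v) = 3*v^2/2 - 8*sqrt(2)*v + 2*v - 8*sqrt(2) + 16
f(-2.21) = -6.50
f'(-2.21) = 32.60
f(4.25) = 6.19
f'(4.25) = -7.80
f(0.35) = 33.09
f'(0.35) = 1.61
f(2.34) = 23.87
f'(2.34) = -8.89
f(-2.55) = -18.52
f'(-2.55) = 38.19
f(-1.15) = 19.69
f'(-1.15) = 17.38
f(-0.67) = 26.62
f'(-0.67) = 11.60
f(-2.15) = -4.57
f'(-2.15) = 31.64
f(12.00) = 281.65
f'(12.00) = 108.92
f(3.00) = 17.65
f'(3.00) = -9.75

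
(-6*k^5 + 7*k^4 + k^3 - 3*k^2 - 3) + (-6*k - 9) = -6*k^5 + 7*k^4 + k^3 - 3*k^2 - 6*k - 12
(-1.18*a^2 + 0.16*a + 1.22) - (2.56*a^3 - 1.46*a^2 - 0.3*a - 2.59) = -2.56*a^3 + 0.28*a^2 + 0.46*a + 3.81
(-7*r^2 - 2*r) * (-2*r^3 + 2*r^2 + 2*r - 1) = 14*r^5 - 10*r^4 - 18*r^3 + 3*r^2 + 2*r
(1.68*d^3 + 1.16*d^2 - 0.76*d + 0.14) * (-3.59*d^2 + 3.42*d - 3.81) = -6.0312*d^5 + 1.5812*d^4 + 0.294799999999999*d^3 - 7.5214*d^2 + 3.3744*d - 0.5334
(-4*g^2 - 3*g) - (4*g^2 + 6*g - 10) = -8*g^2 - 9*g + 10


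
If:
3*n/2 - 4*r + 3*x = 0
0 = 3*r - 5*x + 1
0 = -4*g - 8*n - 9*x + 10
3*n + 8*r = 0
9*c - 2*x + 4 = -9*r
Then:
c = -15/31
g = 151/62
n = -8/31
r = 3/31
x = 8/31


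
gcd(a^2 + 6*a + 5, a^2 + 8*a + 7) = a + 1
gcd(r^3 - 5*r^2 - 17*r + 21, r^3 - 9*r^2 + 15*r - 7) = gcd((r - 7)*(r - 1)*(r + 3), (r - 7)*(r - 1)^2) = r^2 - 8*r + 7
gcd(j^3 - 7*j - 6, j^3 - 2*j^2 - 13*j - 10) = j^2 + 3*j + 2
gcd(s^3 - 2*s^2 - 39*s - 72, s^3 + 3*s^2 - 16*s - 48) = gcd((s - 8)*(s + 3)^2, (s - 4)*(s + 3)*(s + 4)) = s + 3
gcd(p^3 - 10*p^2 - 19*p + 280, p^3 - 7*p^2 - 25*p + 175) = p^2 - 2*p - 35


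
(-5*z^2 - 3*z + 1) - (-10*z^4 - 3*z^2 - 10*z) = 10*z^4 - 2*z^2 + 7*z + 1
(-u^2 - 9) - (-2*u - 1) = -u^2 + 2*u - 8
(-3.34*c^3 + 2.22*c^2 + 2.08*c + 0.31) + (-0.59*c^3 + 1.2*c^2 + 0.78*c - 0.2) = -3.93*c^3 + 3.42*c^2 + 2.86*c + 0.11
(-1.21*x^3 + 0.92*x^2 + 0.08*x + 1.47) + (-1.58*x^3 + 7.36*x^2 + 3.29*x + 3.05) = -2.79*x^3 + 8.28*x^2 + 3.37*x + 4.52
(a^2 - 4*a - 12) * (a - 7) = a^3 - 11*a^2 + 16*a + 84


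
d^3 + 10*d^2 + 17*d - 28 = (d - 1)*(d + 4)*(d + 7)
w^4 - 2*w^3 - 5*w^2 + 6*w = w*(w - 3)*(w - 1)*(w + 2)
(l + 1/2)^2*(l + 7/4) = l^3 + 11*l^2/4 + 2*l + 7/16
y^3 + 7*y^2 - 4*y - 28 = (y - 2)*(y + 2)*(y + 7)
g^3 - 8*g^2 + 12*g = g*(g - 6)*(g - 2)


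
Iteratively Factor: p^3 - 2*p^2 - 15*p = (p - 5)*(p^2 + 3*p) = (p - 5)*(p + 3)*(p)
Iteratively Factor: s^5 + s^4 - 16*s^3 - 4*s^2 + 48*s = (s + 2)*(s^4 - s^3 - 14*s^2 + 24*s) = (s + 2)*(s + 4)*(s^3 - 5*s^2 + 6*s) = (s - 3)*(s + 2)*(s + 4)*(s^2 - 2*s) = (s - 3)*(s - 2)*(s + 2)*(s + 4)*(s)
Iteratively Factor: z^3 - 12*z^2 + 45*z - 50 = (z - 5)*(z^2 - 7*z + 10) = (z - 5)*(z - 2)*(z - 5)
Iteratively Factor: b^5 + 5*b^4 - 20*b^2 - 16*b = (b + 1)*(b^4 + 4*b^3 - 4*b^2 - 16*b) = b*(b + 1)*(b^3 + 4*b^2 - 4*b - 16) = b*(b + 1)*(b + 4)*(b^2 - 4) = b*(b - 2)*(b + 1)*(b + 4)*(b + 2)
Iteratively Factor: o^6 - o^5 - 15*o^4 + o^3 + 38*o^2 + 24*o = (o + 1)*(o^5 - 2*o^4 - 13*o^3 + 14*o^2 + 24*o) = (o + 1)^2*(o^4 - 3*o^3 - 10*o^2 + 24*o) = o*(o + 1)^2*(o^3 - 3*o^2 - 10*o + 24) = o*(o + 1)^2*(o + 3)*(o^2 - 6*o + 8) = o*(o - 4)*(o + 1)^2*(o + 3)*(o - 2)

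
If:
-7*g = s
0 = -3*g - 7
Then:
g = -7/3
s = 49/3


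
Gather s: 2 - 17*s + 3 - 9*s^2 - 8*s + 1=-9*s^2 - 25*s + 6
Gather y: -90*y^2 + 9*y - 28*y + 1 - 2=-90*y^2 - 19*y - 1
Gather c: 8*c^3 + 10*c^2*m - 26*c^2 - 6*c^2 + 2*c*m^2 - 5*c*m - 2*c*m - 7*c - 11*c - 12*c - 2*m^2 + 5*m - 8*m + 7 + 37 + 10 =8*c^3 + c^2*(10*m - 32) + c*(2*m^2 - 7*m - 30) - 2*m^2 - 3*m + 54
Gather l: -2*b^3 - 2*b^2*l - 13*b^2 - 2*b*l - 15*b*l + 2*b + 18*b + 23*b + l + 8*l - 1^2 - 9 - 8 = -2*b^3 - 13*b^2 + 43*b + l*(-2*b^2 - 17*b + 9) - 18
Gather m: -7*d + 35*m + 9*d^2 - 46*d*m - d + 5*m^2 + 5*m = 9*d^2 - 8*d + 5*m^2 + m*(40 - 46*d)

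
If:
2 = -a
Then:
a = -2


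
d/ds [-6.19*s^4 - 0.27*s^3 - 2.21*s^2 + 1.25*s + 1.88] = -24.76*s^3 - 0.81*s^2 - 4.42*s + 1.25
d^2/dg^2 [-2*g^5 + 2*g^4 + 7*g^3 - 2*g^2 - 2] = -40*g^3 + 24*g^2 + 42*g - 4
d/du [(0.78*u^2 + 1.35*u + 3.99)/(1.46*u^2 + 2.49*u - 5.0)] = (-0.0287999999999995*u^2 - 19.4508*u - 16.6851)/(2.1316*u^4 + 7.2708*u^3 - 8.3999*u^2 - 24.9*u + 25.0)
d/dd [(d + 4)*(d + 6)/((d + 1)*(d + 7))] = 2*(-d^2 - 17*d - 61)/(d^4 + 16*d^3 + 78*d^2 + 112*d + 49)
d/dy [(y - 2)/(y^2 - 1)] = (y^2 - 2*y*(y - 2) - 1)/(y^2 - 1)^2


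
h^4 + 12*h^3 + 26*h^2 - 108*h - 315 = (h - 3)*(h + 3)*(h + 5)*(h + 7)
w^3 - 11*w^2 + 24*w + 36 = (w - 6)^2*(w + 1)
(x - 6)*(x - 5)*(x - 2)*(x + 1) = x^4 - 12*x^3 + 39*x^2 - 8*x - 60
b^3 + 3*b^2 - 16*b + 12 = (b - 2)*(b - 1)*(b + 6)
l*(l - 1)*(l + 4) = l^3 + 3*l^2 - 4*l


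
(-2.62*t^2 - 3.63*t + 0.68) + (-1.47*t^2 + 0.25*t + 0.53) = -4.09*t^2 - 3.38*t + 1.21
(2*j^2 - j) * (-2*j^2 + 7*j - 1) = -4*j^4 + 16*j^3 - 9*j^2 + j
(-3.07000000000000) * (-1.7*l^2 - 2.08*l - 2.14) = 5.219*l^2 + 6.3856*l + 6.5698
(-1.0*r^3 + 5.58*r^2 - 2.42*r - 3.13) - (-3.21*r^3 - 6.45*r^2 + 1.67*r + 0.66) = 2.21*r^3 + 12.03*r^2 - 4.09*r - 3.79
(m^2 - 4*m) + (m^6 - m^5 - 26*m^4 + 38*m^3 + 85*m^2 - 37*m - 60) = m^6 - m^5 - 26*m^4 + 38*m^3 + 86*m^2 - 41*m - 60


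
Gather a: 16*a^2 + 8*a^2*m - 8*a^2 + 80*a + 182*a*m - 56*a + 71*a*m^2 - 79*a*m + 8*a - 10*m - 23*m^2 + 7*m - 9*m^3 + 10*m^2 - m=a^2*(8*m + 8) + a*(71*m^2 + 103*m + 32) - 9*m^3 - 13*m^2 - 4*m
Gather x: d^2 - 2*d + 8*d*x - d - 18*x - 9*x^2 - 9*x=d^2 - 3*d - 9*x^2 + x*(8*d - 27)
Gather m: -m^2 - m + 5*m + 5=-m^2 + 4*m + 5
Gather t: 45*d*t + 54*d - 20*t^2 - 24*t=54*d - 20*t^2 + t*(45*d - 24)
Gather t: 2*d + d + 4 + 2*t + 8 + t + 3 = 3*d + 3*t + 15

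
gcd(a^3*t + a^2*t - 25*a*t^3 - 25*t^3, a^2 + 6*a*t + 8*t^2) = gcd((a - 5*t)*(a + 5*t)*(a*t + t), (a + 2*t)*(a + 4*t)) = 1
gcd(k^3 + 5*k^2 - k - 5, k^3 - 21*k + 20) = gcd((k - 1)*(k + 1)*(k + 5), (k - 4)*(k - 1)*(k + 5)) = k^2 + 4*k - 5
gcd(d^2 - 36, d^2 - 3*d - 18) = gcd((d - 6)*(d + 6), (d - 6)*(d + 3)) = d - 6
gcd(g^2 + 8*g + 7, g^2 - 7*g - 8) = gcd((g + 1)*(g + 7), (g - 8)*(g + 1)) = g + 1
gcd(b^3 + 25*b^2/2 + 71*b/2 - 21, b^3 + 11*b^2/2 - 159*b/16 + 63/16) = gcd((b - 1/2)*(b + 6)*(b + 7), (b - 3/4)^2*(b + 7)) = b + 7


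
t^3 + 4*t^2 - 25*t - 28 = (t - 4)*(t + 1)*(t + 7)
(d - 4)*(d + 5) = d^2 + d - 20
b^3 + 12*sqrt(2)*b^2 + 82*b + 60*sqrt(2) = (b + sqrt(2))*(b + 5*sqrt(2))*(b + 6*sqrt(2))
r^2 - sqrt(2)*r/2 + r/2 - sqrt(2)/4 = (r + 1/2)*(r - sqrt(2)/2)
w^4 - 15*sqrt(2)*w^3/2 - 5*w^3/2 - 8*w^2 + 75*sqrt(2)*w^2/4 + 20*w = w*(w - 5/2)*(w - 8*sqrt(2))*(w + sqrt(2)/2)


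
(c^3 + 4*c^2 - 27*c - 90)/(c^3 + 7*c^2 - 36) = (c - 5)/(c - 2)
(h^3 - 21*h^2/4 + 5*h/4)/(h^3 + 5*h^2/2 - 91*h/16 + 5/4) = 4*h*(h - 5)/(4*h^2 + 11*h - 20)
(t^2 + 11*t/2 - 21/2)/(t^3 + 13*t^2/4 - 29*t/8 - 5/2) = 4*(2*t^2 + 11*t - 21)/(8*t^3 + 26*t^2 - 29*t - 20)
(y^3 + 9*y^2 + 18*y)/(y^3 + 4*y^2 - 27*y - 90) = y/(y - 5)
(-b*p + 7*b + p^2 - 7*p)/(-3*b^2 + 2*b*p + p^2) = (p - 7)/(3*b + p)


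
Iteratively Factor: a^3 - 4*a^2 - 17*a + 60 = (a - 3)*(a^2 - a - 20) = (a - 5)*(a - 3)*(a + 4)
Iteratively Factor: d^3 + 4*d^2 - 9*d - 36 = (d - 3)*(d^2 + 7*d + 12) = (d - 3)*(d + 3)*(d + 4)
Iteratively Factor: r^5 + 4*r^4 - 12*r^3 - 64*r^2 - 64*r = (r - 4)*(r^4 + 8*r^3 + 20*r^2 + 16*r) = (r - 4)*(r + 2)*(r^3 + 6*r^2 + 8*r) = (r - 4)*(r + 2)*(r + 4)*(r^2 + 2*r) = r*(r - 4)*(r + 2)*(r + 4)*(r + 2)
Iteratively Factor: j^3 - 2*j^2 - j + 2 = (j - 2)*(j^2 - 1) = (j - 2)*(j + 1)*(j - 1)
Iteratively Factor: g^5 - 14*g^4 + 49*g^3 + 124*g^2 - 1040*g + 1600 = (g - 4)*(g^4 - 10*g^3 + 9*g^2 + 160*g - 400) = (g - 4)*(g + 4)*(g^3 - 14*g^2 + 65*g - 100) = (g - 5)*(g - 4)*(g + 4)*(g^2 - 9*g + 20) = (g - 5)*(g - 4)^2*(g + 4)*(g - 5)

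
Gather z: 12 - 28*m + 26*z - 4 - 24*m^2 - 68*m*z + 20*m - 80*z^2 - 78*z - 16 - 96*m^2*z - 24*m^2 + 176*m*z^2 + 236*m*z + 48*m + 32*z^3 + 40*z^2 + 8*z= -48*m^2 + 40*m + 32*z^3 + z^2*(176*m - 40) + z*(-96*m^2 + 168*m - 44) - 8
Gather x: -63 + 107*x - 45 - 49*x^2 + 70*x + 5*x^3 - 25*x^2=5*x^3 - 74*x^2 + 177*x - 108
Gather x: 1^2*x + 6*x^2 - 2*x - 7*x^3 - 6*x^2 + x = -7*x^3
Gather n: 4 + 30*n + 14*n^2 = 14*n^2 + 30*n + 4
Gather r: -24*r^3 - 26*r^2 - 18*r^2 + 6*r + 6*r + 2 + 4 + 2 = -24*r^3 - 44*r^2 + 12*r + 8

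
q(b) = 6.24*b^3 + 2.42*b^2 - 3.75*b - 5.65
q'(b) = 18.72*b^2 + 4.84*b - 3.75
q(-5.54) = -971.60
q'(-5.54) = 543.98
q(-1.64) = -20.52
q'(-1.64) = 38.66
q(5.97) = 1385.94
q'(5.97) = 692.34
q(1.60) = 20.10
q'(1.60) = 51.92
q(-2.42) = -70.84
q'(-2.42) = 94.17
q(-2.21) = -52.90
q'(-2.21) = 76.98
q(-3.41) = -212.15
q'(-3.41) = 197.42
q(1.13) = 2.21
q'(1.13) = 25.62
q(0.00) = -5.65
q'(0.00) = -3.75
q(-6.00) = -1243.87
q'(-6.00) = 641.13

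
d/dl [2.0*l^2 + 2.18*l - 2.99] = 4.0*l + 2.18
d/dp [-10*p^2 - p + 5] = -20*p - 1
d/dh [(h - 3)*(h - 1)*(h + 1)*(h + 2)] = 4*h^3 - 3*h^2 - 14*h + 1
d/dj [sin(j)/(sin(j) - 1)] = -cos(j)/(sin(j) - 1)^2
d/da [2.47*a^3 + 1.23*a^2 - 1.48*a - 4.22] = 7.41*a^2 + 2.46*a - 1.48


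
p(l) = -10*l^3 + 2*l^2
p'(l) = -30*l^2 + 4*l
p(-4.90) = 1224.51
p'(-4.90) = -739.90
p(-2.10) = 101.43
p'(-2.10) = -140.70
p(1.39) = -22.99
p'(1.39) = -52.40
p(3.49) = -400.73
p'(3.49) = -351.44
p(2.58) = -158.42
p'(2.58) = -189.37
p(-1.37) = 29.47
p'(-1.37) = -61.79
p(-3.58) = 484.46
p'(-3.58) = -398.81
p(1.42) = -24.60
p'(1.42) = -54.81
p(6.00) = -2088.00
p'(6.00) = -1056.00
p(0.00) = 0.00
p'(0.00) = 0.00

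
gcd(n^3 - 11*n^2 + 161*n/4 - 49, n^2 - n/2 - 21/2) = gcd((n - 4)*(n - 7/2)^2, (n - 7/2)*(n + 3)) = n - 7/2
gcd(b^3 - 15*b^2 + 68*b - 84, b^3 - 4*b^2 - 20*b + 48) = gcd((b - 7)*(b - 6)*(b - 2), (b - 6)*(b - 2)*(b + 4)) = b^2 - 8*b + 12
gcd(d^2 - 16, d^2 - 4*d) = d - 4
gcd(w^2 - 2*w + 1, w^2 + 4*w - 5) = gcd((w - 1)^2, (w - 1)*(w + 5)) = w - 1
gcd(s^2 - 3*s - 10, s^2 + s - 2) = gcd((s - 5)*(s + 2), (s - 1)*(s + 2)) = s + 2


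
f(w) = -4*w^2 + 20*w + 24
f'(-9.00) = 92.00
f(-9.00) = -480.00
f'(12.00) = -76.00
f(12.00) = -312.00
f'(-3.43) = 47.44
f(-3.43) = -91.66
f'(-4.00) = 52.00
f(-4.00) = -120.00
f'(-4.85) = 58.80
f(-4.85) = -167.09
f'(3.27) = -6.16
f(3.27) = 46.63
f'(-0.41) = 23.28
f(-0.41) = 15.13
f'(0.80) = 13.60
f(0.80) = 37.44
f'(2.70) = -1.60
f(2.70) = 48.84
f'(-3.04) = 44.32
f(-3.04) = -73.77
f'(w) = 20 - 8*w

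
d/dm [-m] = -1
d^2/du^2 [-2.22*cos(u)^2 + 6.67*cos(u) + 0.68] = -6.67*cos(u) + 4.44*cos(2*u)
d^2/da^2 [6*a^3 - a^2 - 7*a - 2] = 36*a - 2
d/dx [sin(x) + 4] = cos(x)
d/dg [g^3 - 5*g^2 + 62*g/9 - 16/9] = 3*g^2 - 10*g + 62/9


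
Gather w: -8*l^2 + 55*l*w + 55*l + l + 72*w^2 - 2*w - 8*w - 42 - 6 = -8*l^2 + 56*l + 72*w^2 + w*(55*l - 10) - 48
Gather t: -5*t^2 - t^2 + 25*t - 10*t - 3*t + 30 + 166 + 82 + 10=-6*t^2 + 12*t + 288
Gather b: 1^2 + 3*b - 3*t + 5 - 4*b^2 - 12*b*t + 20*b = -4*b^2 + b*(23 - 12*t) - 3*t + 6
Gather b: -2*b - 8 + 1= -2*b - 7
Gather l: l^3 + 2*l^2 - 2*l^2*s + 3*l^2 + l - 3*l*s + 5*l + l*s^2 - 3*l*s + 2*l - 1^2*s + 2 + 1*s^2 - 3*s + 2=l^3 + l^2*(5 - 2*s) + l*(s^2 - 6*s + 8) + s^2 - 4*s + 4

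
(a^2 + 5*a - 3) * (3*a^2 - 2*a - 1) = 3*a^4 + 13*a^3 - 20*a^2 + a + 3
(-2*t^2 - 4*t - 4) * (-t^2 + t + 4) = 2*t^4 + 2*t^3 - 8*t^2 - 20*t - 16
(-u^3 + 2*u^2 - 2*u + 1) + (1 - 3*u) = -u^3 + 2*u^2 - 5*u + 2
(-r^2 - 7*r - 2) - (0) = -r^2 - 7*r - 2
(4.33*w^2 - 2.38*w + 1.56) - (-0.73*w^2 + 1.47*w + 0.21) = 5.06*w^2 - 3.85*w + 1.35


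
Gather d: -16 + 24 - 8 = 0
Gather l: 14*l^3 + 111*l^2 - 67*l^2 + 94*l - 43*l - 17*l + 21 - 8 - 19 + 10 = 14*l^3 + 44*l^2 + 34*l + 4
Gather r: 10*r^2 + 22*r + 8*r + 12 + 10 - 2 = 10*r^2 + 30*r + 20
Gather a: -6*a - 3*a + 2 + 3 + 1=6 - 9*a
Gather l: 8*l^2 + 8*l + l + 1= 8*l^2 + 9*l + 1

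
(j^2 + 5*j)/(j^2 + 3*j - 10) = j/(j - 2)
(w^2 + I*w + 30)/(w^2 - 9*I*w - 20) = (w + 6*I)/(w - 4*I)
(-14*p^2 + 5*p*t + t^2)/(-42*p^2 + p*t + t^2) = (2*p - t)/(6*p - t)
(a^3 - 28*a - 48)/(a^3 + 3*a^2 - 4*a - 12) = (a^2 - 2*a - 24)/(a^2 + a - 6)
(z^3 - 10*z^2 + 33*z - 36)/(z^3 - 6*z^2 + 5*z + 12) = (z - 3)/(z + 1)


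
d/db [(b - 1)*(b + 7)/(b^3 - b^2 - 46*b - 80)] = ((b - 1)*(b + 7)*(-3*b^2 + 2*b + 46) - 2*(b + 3)*(-b^3 + b^2 + 46*b + 80))/(-b^3 + b^2 + 46*b + 80)^2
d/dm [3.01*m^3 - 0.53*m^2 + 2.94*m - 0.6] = 9.03*m^2 - 1.06*m + 2.94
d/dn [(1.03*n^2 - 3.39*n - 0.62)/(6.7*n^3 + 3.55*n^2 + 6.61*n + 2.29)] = (-6.901*n^4 + 45.426*n^3 + 31.3048*n^2 + 9.1194*n - 3.6649)/(44.89*n^6 + 47.57*n^5 + 101.1765*n^4 + 77.617*n^3 + 59.9511*n^2 + 30.2738*n + 5.2441)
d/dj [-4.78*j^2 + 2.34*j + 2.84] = 2.34 - 9.56*j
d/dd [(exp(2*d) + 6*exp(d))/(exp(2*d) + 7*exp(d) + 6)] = exp(d)/(exp(2*d) + 2*exp(d) + 1)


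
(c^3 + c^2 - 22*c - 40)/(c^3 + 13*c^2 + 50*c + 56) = (c - 5)/(c + 7)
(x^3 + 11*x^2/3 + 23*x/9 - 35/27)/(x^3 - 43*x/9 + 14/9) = (x + 5/3)/(x - 2)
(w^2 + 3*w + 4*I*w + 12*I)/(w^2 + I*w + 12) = (w + 3)/(w - 3*I)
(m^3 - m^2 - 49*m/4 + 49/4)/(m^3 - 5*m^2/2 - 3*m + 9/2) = (4*m^2 - 49)/(2*(2*m^2 - 3*m - 9))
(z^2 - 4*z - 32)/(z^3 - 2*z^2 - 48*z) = (z + 4)/(z*(z + 6))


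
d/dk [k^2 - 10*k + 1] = 2*k - 10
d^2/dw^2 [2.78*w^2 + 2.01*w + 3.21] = 5.56000000000000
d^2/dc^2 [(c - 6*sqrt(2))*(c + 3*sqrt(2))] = 2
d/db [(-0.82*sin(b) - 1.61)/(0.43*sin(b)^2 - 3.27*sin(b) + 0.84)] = (0.3526*sin(b)^2 + 1.3846*sin(b) - 5.9535)*cos(b)/(0.1849*sin(b)^4 - 2.8122*sin(b)^3 + 11.4153*sin(b)^2 - 5.4936*sin(b) + 0.7056)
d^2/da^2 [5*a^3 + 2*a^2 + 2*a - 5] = 30*a + 4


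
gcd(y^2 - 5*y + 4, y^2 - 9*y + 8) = y - 1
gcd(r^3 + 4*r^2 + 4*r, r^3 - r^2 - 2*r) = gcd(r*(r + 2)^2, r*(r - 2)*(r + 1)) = r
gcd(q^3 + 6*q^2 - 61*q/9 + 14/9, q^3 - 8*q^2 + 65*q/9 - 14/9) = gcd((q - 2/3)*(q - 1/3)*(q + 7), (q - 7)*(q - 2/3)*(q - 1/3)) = q^2 - q + 2/9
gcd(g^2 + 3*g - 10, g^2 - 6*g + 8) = g - 2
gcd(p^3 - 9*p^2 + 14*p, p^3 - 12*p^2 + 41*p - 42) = p^2 - 9*p + 14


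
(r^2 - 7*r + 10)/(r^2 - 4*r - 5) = (r - 2)/(r + 1)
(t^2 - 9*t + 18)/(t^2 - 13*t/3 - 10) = 3*(t - 3)/(3*t + 5)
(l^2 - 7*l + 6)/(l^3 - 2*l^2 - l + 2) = (l - 6)/(l^2 - l - 2)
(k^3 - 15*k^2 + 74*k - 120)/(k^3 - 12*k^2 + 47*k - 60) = (k - 6)/(k - 3)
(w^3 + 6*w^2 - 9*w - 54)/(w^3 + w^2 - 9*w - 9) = (w + 6)/(w + 1)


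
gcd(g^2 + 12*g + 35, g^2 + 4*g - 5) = g + 5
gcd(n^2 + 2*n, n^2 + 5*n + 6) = n + 2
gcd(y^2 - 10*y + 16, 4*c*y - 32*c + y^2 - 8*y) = y - 8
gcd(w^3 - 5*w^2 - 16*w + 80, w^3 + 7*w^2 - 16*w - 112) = w^2 - 16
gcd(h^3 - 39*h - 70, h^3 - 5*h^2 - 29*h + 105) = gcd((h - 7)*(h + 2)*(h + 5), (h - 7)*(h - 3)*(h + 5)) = h^2 - 2*h - 35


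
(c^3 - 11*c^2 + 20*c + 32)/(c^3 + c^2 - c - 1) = (c^2 - 12*c + 32)/(c^2 - 1)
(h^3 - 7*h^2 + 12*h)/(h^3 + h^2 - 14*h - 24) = h*(h - 3)/(h^2 + 5*h + 6)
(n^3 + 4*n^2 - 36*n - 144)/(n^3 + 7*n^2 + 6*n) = (n^2 - 2*n - 24)/(n*(n + 1))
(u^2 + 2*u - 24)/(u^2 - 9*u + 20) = (u + 6)/(u - 5)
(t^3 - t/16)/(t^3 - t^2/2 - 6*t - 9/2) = (16*t^3 - t)/(16*t^3 - 8*t^2 - 96*t - 72)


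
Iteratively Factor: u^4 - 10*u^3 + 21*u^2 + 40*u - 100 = (u - 5)*(u^3 - 5*u^2 - 4*u + 20) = (u - 5)*(u - 2)*(u^2 - 3*u - 10) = (u - 5)*(u - 2)*(u + 2)*(u - 5)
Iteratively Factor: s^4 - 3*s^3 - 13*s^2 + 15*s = (s)*(s^3 - 3*s^2 - 13*s + 15) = s*(s - 5)*(s^2 + 2*s - 3) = s*(s - 5)*(s - 1)*(s + 3)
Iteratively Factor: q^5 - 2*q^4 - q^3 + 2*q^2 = (q - 1)*(q^4 - q^3 - 2*q^2) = (q - 1)*(q + 1)*(q^3 - 2*q^2) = q*(q - 1)*(q + 1)*(q^2 - 2*q) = q^2*(q - 1)*(q + 1)*(q - 2)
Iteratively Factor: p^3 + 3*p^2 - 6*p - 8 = (p - 2)*(p^2 + 5*p + 4) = (p - 2)*(p + 4)*(p + 1)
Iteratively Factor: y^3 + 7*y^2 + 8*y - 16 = (y + 4)*(y^2 + 3*y - 4) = (y + 4)^2*(y - 1)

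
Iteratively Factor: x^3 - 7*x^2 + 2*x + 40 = (x - 4)*(x^2 - 3*x - 10) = (x - 4)*(x + 2)*(x - 5)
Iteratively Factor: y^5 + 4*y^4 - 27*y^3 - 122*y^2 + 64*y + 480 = (y + 4)*(y^4 - 27*y^2 - 14*y + 120) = (y + 3)*(y + 4)*(y^3 - 3*y^2 - 18*y + 40) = (y - 5)*(y + 3)*(y + 4)*(y^2 + 2*y - 8) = (y - 5)*(y - 2)*(y + 3)*(y + 4)*(y + 4)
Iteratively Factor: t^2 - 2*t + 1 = (t - 1)*(t - 1)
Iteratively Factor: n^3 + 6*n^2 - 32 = (n + 4)*(n^2 + 2*n - 8) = (n - 2)*(n + 4)*(n + 4)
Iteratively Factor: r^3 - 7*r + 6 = (r - 1)*(r^2 + r - 6) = (r - 2)*(r - 1)*(r + 3)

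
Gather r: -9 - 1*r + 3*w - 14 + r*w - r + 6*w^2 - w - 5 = r*(w - 2) + 6*w^2 + 2*w - 28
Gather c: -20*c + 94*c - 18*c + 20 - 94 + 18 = 56*c - 56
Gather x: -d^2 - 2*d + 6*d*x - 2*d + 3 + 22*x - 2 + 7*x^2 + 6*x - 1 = -d^2 - 4*d + 7*x^2 + x*(6*d + 28)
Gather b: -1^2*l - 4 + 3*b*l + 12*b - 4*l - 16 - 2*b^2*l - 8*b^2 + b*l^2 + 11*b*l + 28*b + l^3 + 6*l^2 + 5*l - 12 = b^2*(-2*l - 8) + b*(l^2 + 14*l + 40) + l^3 + 6*l^2 - 32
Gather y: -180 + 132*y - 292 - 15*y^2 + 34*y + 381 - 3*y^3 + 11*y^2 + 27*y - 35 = -3*y^3 - 4*y^2 + 193*y - 126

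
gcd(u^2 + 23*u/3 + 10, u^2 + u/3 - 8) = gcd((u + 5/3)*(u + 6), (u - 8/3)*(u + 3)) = 1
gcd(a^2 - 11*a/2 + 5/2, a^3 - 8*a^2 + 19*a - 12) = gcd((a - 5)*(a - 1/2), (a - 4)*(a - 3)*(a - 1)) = 1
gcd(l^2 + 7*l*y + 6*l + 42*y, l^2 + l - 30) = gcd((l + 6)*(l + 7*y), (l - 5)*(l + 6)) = l + 6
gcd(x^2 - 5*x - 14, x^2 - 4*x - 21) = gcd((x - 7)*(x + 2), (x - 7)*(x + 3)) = x - 7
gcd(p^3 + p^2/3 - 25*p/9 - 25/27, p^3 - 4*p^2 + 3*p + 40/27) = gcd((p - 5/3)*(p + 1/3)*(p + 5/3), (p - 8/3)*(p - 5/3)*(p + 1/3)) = p^2 - 4*p/3 - 5/9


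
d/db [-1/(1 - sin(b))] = -cos(b)/(sin(b) - 1)^2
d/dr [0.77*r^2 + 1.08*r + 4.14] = 1.54*r + 1.08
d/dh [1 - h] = -1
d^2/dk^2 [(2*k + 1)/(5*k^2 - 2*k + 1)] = 2*(4*(2*k + 1)*(5*k - 1)^2 - (30*k + 1)*(5*k^2 - 2*k + 1))/(5*k^2 - 2*k + 1)^3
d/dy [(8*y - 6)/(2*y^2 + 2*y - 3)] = 4*(-4*y^2 + 6*y - 3)/(4*y^4 + 8*y^3 - 8*y^2 - 12*y + 9)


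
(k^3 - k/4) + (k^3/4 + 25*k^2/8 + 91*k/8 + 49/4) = 5*k^3/4 + 25*k^2/8 + 89*k/8 + 49/4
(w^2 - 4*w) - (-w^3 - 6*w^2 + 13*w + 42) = w^3 + 7*w^2 - 17*w - 42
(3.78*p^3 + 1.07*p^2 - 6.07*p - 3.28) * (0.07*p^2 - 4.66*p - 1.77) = 0.2646*p^5 - 17.5399*p^4 - 12.1017*p^3 + 26.1627*p^2 + 26.0287*p + 5.8056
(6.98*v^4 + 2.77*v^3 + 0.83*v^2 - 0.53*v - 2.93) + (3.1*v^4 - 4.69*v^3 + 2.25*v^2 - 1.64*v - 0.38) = 10.08*v^4 - 1.92*v^3 + 3.08*v^2 - 2.17*v - 3.31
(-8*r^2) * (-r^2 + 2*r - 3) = 8*r^4 - 16*r^3 + 24*r^2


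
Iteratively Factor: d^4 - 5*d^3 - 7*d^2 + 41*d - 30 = (d + 3)*(d^3 - 8*d^2 + 17*d - 10) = (d - 1)*(d + 3)*(d^2 - 7*d + 10) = (d - 5)*(d - 1)*(d + 3)*(d - 2)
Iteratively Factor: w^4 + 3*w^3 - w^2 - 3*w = (w + 3)*(w^3 - w) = (w + 1)*(w + 3)*(w^2 - w) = w*(w + 1)*(w + 3)*(w - 1)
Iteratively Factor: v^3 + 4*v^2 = (v)*(v^2 + 4*v) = v^2*(v + 4)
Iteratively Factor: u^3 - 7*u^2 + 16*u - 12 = (u - 3)*(u^2 - 4*u + 4) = (u - 3)*(u - 2)*(u - 2)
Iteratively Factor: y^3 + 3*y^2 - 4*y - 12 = (y + 2)*(y^2 + y - 6) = (y + 2)*(y + 3)*(y - 2)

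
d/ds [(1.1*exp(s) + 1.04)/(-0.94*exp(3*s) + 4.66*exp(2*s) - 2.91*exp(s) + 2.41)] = (2.068*exp(3*s) - 2.1932*exp(2*s) - 9.6928*exp(s) + 5.6774)*exp(s)/(0.8836*exp(6*s) - 8.7608*exp(5*s) + 27.1864*exp(4*s) - 31.652*exp(3*s) + 30.9293*exp(2*s) - 14.0262*exp(s) + 5.8081)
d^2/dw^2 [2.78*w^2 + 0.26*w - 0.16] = 5.56000000000000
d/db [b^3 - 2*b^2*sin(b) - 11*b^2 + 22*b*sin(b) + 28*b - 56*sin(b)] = -2*b^2*cos(b) + 3*b^2 - 4*b*sin(b) + 22*b*cos(b) - 22*b + 22*sin(b) - 56*cos(b) + 28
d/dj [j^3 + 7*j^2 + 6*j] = 3*j^2 + 14*j + 6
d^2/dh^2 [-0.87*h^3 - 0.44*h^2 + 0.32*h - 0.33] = -5.22*h - 0.88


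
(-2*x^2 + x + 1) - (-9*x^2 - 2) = 7*x^2 + x + 3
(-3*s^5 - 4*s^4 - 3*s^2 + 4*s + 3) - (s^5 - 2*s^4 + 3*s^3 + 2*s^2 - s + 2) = -4*s^5 - 2*s^4 - 3*s^3 - 5*s^2 + 5*s + 1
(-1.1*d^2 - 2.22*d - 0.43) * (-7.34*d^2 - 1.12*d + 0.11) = 8.074*d^4 + 17.5268*d^3 + 5.5216*d^2 + 0.2374*d - 0.0473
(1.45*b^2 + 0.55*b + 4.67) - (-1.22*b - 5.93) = 1.45*b^2 + 1.77*b + 10.6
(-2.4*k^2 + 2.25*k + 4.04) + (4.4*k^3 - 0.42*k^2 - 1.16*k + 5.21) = 4.4*k^3 - 2.82*k^2 + 1.09*k + 9.25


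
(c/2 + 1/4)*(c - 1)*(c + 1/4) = c^3/2 - c^2/8 - 5*c/16 - 1/16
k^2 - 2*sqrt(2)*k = k*(k - 2*sqrt(2))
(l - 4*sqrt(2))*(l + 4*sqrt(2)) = l^2 - 32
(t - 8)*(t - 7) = t^2 - 15*t + 56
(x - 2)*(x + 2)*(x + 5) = x^3 + 5*x^2 - 4*x - 20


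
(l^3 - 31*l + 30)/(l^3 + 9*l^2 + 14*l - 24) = (l - 5)/(l + 4)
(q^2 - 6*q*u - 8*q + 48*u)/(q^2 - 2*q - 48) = (q - 6*u)/(q + 6)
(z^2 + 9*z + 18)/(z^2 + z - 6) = (z + 6)/(z - 2)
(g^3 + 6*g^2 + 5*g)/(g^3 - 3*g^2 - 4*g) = (g + 5)/(g - 4)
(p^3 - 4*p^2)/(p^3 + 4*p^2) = (p - 4)/(p + 4)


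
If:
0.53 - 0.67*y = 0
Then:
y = 0.79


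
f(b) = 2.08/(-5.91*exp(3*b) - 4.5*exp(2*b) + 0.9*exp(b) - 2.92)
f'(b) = 2.08*(17.73*exp(3*b) + 9.0*exp(2*b) - 0.9*exp(b))/(-5.91*exp(3*b) - 4.5*exp(2*b) + 0.9*exp(b) - 2.92)^2 = (36.8784*exp(2*b) + 18.72*exp(b) - 1.872)*exp(b)/(5.91*exp(3*b) + 4.5*exp(2*b) - 0.9*exp(b) + 2.92)^2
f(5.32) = -0.00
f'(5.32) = 0.00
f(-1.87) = -0.71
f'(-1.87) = 0.03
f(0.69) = -0.03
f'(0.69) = 0.08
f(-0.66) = -0.47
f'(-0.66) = 0.46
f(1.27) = -0.01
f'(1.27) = 0.02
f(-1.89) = -0.72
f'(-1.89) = 0.03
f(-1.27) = -0.66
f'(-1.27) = 0.18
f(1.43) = -0.00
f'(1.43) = 0.01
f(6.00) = 0.00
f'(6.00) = 0.00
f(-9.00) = -0.71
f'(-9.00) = 0.00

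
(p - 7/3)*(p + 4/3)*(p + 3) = p^3 + 2*p^2 - 55*p/9 - 28/3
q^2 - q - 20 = (q - 5)*(q + 4)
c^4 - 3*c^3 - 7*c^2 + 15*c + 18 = (c - 3)^2*(c + 1)*(c + 2)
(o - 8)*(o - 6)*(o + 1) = o^3 - 13*o^2 + 34*o + 48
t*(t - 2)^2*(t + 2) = t^4 - 2*t^3 - 4*t^2 + 8*t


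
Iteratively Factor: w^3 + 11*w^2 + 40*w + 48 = (w + 3)*(w^2 + 8*w + 16) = (w + 3)*(w + 4)*(w + 4)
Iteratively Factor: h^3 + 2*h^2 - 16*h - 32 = (h + 2)*(h^2 - 16) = (h - 4)*(h + 2)*(h + 4)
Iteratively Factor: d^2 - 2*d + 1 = (d - 1)*(d - 1)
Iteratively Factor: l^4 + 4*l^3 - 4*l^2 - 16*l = (l - 2)*(l^3 + 6*l^2 + 8*l) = (l - 2)*(l + 2)*(l^2 + 4*l) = l*(l - 2)*(l + 2)*(l + 4)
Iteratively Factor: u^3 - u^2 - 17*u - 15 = (u + 3)*(u^2 - 4*u - 5) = (u - 5)*(u + 3)*(u + 1)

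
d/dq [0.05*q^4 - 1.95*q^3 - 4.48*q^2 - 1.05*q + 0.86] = 0.2*q^3 - 5.85*q^2 - 8.96*q - 1.05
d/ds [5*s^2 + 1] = 10*s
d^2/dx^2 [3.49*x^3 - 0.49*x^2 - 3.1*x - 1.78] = 20.94*x - 0.98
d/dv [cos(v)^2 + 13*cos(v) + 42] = -(2*cos(v) + 13)*sin(v)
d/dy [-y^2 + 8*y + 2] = 8 - 2*y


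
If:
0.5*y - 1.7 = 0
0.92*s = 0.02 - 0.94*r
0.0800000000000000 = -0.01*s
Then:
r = 7.85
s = -8.00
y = 3.40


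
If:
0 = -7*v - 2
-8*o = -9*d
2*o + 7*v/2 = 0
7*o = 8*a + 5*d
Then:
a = 23/144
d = 4/9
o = 1/2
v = -2/7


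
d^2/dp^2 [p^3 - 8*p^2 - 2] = 6*p - 16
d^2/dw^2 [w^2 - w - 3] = 2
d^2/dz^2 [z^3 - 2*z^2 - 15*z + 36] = 6*z - 4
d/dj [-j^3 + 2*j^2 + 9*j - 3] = -3*j^2 + 4*j + 9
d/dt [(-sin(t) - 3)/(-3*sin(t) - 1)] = -8*cos(t)/(3*sin(t) + 1)^2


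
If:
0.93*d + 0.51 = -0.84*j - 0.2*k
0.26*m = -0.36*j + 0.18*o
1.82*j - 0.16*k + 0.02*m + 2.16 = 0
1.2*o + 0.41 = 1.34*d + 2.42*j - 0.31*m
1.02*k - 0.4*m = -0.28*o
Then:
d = 0.34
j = -1.13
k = 0.62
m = 0.01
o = -2.25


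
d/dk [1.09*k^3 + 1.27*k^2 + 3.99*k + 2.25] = 3.27*k^2 + 2.54*k + 3.99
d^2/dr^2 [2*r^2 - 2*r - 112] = 4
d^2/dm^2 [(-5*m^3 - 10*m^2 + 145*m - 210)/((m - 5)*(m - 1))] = 20*(-7*m^3 - 3*m^2 + 123*m - 241)/(m^6 - 18*m^5 + 123*m^4 - 396*m^3 + 615*m^2 - 450*m + 125)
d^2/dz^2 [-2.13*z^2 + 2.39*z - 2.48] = -4.26000000000000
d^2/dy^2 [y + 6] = 0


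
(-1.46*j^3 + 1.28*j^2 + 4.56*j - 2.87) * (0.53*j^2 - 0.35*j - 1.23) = -0.7738*j^5 + 1.1894*j^4 + 3.7646*j^3 - 4.6915*j^2 - 4.6043*j + 3.5301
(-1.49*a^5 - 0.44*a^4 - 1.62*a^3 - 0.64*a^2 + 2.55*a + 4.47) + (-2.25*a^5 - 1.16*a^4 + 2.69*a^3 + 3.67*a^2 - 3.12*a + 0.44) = -3.74*a^5 - 1.6*a^4 + 1.07*a^3 + 3.03*a^2 - 0.57*a + 4.91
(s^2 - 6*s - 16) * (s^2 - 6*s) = s^4 - 12*s^3 + 20*s^2 + 96*s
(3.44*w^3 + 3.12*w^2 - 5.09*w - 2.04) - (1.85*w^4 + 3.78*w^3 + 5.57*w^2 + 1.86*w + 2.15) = -1.85*w^4 - 0.34*w^3 - 2.45*w^2 - 6.95*w - 4.19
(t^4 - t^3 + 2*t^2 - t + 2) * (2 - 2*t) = -2*t^5 + 4*t^4 - 6*t^3 + 6*t^2 - 6*t + 4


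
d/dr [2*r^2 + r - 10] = 4*r + 1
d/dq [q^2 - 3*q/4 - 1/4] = 2*q - 3/4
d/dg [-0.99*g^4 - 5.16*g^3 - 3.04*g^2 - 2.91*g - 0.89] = -3.96*g^3 - 15.48*g^2 - 6.08*g - 2.91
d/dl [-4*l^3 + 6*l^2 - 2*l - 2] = -12*l^2 + 12*l - 2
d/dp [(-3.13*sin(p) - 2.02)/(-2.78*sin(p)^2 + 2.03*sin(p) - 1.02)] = (-8.7014*sin(p)^2 - 11.2312*sin(p) + 7.2932)*cos(p)/(7.7284*sin(p)^4 - 11.2868*sin(p)^3 + 9.7921*sin(p)^2 - 4.1412*sin(p) + 1.0404)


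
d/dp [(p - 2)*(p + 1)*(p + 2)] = 3*p^2 + 2*p - 4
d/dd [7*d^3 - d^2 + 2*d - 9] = 21*d^2 - 2*d + 2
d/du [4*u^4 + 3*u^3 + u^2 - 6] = u*(16*u^2 + 9*u + 2)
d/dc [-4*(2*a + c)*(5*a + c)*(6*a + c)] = -208*a^2 - 104*a*c - 12*c^2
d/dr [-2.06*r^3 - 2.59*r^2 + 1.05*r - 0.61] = -6.18*r^2 - 5.18*r + 1.05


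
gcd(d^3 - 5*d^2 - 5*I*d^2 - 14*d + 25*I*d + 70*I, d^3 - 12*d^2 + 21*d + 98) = d^2 - 5*d - 14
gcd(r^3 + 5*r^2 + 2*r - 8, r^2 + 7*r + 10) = r + 2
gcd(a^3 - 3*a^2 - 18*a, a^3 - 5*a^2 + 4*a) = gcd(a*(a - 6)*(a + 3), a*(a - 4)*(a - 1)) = a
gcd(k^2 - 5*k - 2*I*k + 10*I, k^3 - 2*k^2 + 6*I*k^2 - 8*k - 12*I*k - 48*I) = 1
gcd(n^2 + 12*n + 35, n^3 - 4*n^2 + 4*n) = 1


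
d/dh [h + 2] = 1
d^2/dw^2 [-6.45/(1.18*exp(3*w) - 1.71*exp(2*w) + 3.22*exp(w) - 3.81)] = (-6.45*(3.54*exp(2*w) - 3.42*exp(w) + 3.22)*(7.08*exp(2*w) - 6.84*exp(w) + 6.44)*exp(w) + (68.499*exp(2*w) - 44.118*exp(w) + 20.769)*(1.18*exp(3*w) - 1.71*exp(2*w) + 3.22*exp(w) - 3.81))*exp(w)/(1.18*exp(3*w) - 1.71*exp(2*w) + 3.22*exp(w) - 3.81)^3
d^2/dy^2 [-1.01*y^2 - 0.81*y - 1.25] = -2.02000000000000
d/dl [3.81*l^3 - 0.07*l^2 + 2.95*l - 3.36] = 11.43*l^2 - 0.14*l + 2.95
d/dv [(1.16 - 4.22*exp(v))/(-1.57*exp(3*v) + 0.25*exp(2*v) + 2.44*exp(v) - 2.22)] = (-13.2508*exp(3*v) + 6.5186*exp(2*v) - 0.58*exp(v) + 6.538)*exp(v)/(2.4649*exp(6*v) - 0.785*exp(5*v) - 7.5991*exp(4*v) + 8.1908*exp(3*v) + 4.8436*exp(2*v) - 10.8336*exp(v) + 4.9284)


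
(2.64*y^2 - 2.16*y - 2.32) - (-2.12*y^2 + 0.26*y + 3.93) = 4.76*y^2 - 2.42*y - 6.25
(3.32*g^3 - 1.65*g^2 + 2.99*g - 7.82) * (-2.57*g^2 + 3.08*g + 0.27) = -8.5324*g^5 + 14.4661*g^4 - 11.8699*g^3 + 28.8611*g^2 - 23.2783*g - 2.1114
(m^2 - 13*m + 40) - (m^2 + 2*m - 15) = 55 - 15*m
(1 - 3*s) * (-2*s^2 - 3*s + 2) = 6*s^3 + 7*s^2 - 9*s + 2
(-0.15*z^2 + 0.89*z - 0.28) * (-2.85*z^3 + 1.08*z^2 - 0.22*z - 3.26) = 0.4275*z^5 - 2.6985*z^4 + 1.7922*z^3 - 0.00920000000000015*z^2 - 2.8398*z + 0.9128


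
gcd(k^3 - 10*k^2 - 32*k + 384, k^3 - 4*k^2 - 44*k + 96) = k^2 - 2*k - 48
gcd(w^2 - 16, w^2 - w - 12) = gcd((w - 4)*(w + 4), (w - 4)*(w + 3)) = w - 4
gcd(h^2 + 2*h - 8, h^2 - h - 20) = h + 4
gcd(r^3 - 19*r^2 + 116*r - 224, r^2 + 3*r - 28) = r - 4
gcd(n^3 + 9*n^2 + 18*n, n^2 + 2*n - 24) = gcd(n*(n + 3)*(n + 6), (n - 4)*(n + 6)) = n + 6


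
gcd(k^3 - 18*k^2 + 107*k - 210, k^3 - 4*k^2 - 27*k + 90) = k - 6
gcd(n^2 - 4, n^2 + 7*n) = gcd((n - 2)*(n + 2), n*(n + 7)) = 1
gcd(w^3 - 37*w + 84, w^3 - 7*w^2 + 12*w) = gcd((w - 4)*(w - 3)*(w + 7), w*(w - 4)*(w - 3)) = w^2 - 7*w + 12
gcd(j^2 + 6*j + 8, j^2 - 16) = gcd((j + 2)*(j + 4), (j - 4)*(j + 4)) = j + 4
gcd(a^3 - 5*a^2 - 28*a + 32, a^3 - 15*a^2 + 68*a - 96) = a - 8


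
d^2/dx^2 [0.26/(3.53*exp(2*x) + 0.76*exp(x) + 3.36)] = (-(3.6712*exp(x) + 0.1976)*(3.53*exp(2*x) + 0.76*exp(x) + 3.36) + 0.26*(7.06*exp(x) + 0.76)*(14.12*exp(x) + 1.52)*exp(x))*exp(x)/(3.53*exp(2*x) + 0.76*exp(x) + 3.36)^3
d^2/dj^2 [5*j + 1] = 0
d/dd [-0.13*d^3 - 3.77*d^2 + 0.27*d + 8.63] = -0.39*d^2 - 7.54*d + 0.27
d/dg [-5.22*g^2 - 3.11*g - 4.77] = -10.44*g - 3.11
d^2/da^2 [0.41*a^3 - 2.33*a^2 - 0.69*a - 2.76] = 2.46*a - 4.66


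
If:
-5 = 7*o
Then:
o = -5/7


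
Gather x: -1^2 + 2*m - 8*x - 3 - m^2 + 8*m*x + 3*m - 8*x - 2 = -m^2 + 5*m + x*(8*m - 16) - 6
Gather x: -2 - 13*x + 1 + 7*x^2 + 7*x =7*x^2 - 6*x - 1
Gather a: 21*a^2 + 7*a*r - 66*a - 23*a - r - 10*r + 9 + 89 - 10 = 21*a^2 + a*(7*r - 89) - 11*r + 88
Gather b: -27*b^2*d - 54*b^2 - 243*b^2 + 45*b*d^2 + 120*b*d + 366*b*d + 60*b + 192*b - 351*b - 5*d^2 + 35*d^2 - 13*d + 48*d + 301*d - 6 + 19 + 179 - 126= b^2*(-27*d - 297) + b*(45*d^2 + 486*d - 99) + 30*d^2 + 336*d + 66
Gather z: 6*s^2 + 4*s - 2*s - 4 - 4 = 6*s^2 + 2*s - 8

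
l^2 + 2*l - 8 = (l - 2)*(l + 4)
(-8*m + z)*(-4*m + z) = 32*m^2 - 12*m*z + z^2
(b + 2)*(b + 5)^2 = b^3 + 12*b^2 + 45*b + 50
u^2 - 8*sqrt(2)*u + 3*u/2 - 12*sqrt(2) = (u + 3/2)*(u - 8*sqrt(2))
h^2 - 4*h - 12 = (h - 6)*(h + 2)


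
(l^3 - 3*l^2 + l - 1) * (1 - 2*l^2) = -2*l^5 + 6*l^4 - l^3 - l^2 + l - 1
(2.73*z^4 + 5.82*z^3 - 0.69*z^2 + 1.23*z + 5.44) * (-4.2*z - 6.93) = -11.466*z^5 - 43.3629*z^4 - 37.4346*z^3 - 0.384300000000001*z^2 - 31.3719*z - 37.6992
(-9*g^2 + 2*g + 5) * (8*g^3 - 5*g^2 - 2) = -72*g^5 + 61*g^4 + 30*g^3 - 7*g^2 - 4*g - 10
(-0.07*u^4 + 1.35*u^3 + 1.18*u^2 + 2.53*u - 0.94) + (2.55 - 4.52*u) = -0.07*u^4 + 1.35*u^3 + 1.18*u^2 - 1.99*u + 1.61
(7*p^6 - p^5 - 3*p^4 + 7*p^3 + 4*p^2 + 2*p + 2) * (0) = 0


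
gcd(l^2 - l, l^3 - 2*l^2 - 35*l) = l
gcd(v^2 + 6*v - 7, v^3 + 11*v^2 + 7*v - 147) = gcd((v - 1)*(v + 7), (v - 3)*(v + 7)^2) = v + 7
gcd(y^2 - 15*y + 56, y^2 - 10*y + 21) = y - 7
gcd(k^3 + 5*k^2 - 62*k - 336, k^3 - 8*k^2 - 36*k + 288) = k^2 - 2*k - 48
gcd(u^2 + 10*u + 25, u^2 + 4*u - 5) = u + 5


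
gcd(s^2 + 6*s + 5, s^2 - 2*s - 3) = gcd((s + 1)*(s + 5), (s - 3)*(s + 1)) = s + 1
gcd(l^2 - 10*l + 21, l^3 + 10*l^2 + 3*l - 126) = l - 3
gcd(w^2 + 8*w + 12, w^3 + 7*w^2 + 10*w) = w + 2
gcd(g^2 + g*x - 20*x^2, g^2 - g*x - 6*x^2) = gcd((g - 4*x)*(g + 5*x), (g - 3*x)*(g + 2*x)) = 1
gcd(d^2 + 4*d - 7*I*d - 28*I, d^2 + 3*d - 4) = d + 4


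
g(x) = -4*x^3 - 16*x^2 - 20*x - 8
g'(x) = -12*x^2 - 32*x - 20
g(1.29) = -69.01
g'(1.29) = -81.25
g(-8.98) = 1777.96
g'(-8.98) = -700.32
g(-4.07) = 78.04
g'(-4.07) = -88.54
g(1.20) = -61.95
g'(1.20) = -75.68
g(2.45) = -211.86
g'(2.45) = -170.43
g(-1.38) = -0.36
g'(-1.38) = 1.31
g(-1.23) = -0.16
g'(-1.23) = 1.21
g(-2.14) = 0.73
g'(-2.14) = -6.48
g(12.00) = -9464.00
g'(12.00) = -2132.00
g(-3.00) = 16.00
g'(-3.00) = -32.00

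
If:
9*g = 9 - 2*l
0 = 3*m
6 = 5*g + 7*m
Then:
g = 6/5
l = -9/10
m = 0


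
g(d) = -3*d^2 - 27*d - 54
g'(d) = -6*d - 27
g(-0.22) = -48.21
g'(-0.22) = -25.68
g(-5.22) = 5.19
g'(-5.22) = 4.32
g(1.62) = -105.61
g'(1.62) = -36.72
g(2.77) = -151.81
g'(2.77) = -43.62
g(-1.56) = -19.18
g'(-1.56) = -17.64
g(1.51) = -101.61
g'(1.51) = -36.06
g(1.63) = -105.98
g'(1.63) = -36.78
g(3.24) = -172.97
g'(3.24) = -46.44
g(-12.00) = -162.00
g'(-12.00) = 45.00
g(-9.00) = -54.00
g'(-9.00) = 27.00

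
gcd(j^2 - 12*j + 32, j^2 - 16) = j - 4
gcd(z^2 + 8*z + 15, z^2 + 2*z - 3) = z + 3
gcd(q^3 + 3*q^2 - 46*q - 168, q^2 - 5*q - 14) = q - 7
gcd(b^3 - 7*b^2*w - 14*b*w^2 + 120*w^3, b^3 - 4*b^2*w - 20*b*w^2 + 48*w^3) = -b^2 + 2*b*w + 24*w^2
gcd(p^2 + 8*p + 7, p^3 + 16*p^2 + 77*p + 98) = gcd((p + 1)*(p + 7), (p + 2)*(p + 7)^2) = p + 7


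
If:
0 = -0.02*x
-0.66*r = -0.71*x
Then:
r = 0.00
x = 0.00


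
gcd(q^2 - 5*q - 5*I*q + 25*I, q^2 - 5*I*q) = q - 5*I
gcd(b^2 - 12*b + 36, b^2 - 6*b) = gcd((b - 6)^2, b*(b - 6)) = b - 6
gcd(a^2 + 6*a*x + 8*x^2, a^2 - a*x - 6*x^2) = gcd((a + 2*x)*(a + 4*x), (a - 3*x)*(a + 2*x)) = a + 2*x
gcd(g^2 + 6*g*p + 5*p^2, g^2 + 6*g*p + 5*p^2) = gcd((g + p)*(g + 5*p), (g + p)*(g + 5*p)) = g^2 + 6*g*p + 5*p^2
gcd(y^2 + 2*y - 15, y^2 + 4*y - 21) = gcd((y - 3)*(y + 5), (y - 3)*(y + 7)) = y - 3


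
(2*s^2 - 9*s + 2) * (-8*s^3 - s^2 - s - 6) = -16*s^5 + 70*s^4 - 9*s^3 - 5*s^2 + 52*s - 12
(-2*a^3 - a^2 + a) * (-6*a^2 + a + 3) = 12*a^5 + 4*a^4 - 13*a^3 - 2*a^2 + 3*a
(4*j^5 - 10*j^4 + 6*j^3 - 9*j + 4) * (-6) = -24*j^5 + 60*j^4 - 36*j^3 + 54*j - 24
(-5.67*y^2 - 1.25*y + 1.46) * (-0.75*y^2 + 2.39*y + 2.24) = 4.2525*y^4 - 12.6138*y^3 - 16.7833*y^2 + 0.6894*y + 3.2704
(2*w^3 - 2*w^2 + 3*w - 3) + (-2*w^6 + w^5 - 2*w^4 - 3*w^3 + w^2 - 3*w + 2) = -2*w^6 + w^5 - 2*w^4 - w^3 - w^2 - 1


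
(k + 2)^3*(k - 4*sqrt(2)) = k^4 - 4*sqrt(2)*k^3 + 6*k^3 - 24*sqrt(2)*k^2 + 12*k^2 - 48*sqrt(2)*k + 8*k - 32*sqrt(2)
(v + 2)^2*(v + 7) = v^3 + 11*v^2 + 32*v + 28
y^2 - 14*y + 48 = (y - 8)*(y - 6)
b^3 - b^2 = b^2*(b - 1)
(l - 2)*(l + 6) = l^2 + 4*l - 12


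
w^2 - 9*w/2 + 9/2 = (w - 3)*(w - 3/2)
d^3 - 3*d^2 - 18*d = d*(d - 6)*(d + 3)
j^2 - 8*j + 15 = (j - 5)*(j - 3)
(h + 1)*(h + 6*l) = h^2 + 6*h*l + h + 6*l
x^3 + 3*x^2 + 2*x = x*(x + 1)*(x + 2)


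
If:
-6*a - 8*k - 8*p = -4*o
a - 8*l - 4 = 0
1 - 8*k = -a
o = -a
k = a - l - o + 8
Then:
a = -67/14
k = -53/112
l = -123/112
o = 67/14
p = 723/112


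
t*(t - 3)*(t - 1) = t^3 - 4*t^2 + 3*t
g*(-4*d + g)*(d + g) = -4*d^2*g - 3*d*g^2 + g^3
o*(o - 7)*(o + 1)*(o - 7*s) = o^4 - 7*o^3*s - 6*o^3 + 42*o^2*s - 7*o^2 + 49*o*s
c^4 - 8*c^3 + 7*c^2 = c^2*(c - 7)*(c - 1)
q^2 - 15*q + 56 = (q - 8)*(q - 7)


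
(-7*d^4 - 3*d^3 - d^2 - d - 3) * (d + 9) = -7*d^5 - 66*d^4 - 28*d^3 - 10*d^2 - 12*d - 27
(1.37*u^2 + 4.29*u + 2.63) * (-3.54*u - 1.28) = -4.8498*u^3 - 16.9402*u^2 - 14.8014*u - 3.3664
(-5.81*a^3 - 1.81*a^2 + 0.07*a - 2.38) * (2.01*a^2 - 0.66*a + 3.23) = -11.6781*a^5 + 0.1965*a^4 - 17.431*a^3 - 10.6763*a^2 + 1.7969*a - 7.6874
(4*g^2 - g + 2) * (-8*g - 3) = -32*g^3 - 4*g^2 - 13*g - 6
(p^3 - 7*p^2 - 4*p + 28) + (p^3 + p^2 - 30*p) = 2*p^3 - 6*p^2 - 34*p + 28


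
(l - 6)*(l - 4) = l^2 - 10*l + 24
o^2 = o^2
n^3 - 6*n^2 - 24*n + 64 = (n - 8)*(n - 2)*(n + 4)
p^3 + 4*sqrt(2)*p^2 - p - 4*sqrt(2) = (p - 1)*(p + 1)*(p + 4*sqrt(2))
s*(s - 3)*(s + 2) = s^3 - s^2 - 6*s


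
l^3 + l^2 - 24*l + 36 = (l - 3)*(l - 2)*(l + 6)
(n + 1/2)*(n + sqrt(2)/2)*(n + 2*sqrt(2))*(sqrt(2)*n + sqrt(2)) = sqrt(2)*n^4 + 3*sqrt(2)*n^3/2 + 5*n^3 + 5*sqrt(2)*n^2/2 + 15*n^2/2 + 5*n/2 + 3*sqrt(2)*n + sqrt(2)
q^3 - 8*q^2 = q^2*(q - 8)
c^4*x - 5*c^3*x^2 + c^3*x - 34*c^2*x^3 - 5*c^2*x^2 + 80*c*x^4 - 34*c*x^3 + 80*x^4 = (c - 8*x)*(c - 2*x)*(c + 5*x)*(c*x + x)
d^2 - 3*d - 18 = (d - 6)*(d + 3)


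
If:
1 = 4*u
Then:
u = 1/4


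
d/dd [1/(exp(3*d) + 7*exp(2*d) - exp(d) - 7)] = (-3*exp(2*d) - 14*exp(d) + 1)*exp(d)/(exp(3*d) + 7*exp(2*d) - exp(d) - 7)^2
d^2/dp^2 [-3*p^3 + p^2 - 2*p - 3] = 2 - 18*p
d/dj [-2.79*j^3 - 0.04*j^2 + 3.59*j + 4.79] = -8.37*j^2 - 0.08*j + 3.59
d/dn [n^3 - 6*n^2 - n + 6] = 3*n^2 - 12*n - 1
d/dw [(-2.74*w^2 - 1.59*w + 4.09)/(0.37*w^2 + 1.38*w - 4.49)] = (-3.1929*w^2 + 21.5786*w + 1.4949)/(0.1369*w^4 + 1.0212*w^3 - 1.4182*w^2 - 12.3924*w + 20.1601)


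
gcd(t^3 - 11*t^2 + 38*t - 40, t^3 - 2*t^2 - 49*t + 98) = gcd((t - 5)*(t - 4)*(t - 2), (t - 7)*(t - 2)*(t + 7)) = t - 2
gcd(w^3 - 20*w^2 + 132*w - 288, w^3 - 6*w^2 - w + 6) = w - 6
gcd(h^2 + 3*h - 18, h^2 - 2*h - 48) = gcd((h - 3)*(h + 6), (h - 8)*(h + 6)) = h + 6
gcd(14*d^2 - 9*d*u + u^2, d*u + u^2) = 1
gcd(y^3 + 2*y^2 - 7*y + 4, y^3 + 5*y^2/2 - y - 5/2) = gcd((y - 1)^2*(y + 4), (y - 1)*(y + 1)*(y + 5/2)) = y - 1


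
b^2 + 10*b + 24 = (b + 4)*(b + 6)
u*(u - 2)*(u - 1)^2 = u^4 - 4*u^3 + 5*u^2 - 2*u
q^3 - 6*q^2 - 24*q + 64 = (q - 8)*(q - 2)*(q + 4)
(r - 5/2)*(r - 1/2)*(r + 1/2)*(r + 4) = r^4 + 3*r^3/2 - 41*r^2/4 - 3*r/8 + 5/2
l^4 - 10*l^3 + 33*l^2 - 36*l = l*(l - 4)*(l - 3)^2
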